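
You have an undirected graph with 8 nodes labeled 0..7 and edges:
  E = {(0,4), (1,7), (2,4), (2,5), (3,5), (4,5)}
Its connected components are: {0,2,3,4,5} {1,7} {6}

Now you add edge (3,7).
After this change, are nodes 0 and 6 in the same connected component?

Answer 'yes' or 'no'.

Initial components: {0,2,3,4,5} {1,7} {6}
Adding edge (3,7): merges {0,2,3,4,5} and {1,7}.
New components: {0,1,2,3,4,5,7} {6}
Are 0 and 6 in the same component? no

Answer: no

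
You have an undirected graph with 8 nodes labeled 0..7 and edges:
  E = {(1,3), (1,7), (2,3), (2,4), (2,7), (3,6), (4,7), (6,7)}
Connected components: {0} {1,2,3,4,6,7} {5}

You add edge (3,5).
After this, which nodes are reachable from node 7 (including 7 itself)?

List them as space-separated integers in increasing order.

Answer: 1 2 3 4 5 6 7

Derivation:
Before: nodes reachable from 7: {1,2,3,4,6,7}
Adding (3,5): merges 7's component with another. Reachability grows.
After: nodes reachable from 7: {1,2,3,4,5,6,7}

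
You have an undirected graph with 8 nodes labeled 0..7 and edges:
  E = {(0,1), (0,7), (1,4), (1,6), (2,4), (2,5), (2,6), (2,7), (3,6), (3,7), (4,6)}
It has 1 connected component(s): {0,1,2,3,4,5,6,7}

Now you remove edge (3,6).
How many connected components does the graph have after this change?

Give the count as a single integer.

Answer: 1

Derivation:
Initial component count: 1
Remove (3,6): not a bridge. Count unchanged: 1.
  After removal, components: {0,1,2,3,4,5,6,7}
New component count: 1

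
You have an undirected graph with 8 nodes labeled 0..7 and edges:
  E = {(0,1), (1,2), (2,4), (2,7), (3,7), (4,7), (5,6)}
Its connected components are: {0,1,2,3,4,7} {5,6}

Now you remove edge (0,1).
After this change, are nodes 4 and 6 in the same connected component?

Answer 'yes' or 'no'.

Initial components: {0,1,2,3,4,7} {5,6}
Removing edge (0,1): it was a bridge — component count 2 -> 3.
New components: {0} {1,2,3,4,7} {5,6}
Are 4 and 6 in the same component? no

Answer: no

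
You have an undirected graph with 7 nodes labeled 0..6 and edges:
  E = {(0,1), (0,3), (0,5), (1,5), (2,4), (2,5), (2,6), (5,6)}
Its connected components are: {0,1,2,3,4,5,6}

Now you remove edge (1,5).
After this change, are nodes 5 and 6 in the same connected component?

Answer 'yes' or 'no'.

Answer: yes

Derivation:
Initial components: {0,1,2,3,4,5,6}
Removing edge (1,5): not a bridge — component count unchanged at 1.
New components: {0,1,2,3,4,5,6}
Are 5 and 6 in the same component? yes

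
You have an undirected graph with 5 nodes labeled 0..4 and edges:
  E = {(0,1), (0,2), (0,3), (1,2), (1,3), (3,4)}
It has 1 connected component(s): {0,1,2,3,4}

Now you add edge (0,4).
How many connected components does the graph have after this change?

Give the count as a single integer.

Answer: 1

Derivation:
Initial component count: 1
Add (0,4): endpoints already in same component. Count unchanged: 1.
New component count: 1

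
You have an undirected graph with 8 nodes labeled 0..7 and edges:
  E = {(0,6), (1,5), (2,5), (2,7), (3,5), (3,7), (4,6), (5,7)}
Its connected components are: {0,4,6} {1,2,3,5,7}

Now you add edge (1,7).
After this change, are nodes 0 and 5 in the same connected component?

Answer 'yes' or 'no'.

Answer: no

Derivation:
Initial components: {0,4,6} {1,2,3,5,7}
Adding edge (1,7): both already in same component {1,2,3,5,7}. No change.
New components: {0,4,6} {1,2,3,5,7}
Are 0 and 5 in the same component? no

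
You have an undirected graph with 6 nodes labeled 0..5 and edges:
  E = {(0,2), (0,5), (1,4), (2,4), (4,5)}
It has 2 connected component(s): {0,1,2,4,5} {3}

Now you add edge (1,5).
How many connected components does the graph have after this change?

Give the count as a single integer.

Initial component count: 2
Add (1,5): endpoints already in same component. Count unchanged: 2.
New component count: 2

Answer: 2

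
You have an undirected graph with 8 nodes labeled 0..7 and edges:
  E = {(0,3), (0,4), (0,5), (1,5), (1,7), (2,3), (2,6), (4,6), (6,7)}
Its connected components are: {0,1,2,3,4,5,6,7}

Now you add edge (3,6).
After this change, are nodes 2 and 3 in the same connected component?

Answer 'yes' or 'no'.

Initial components: {0,1,2,3,4,5,6,7}
Adding edge (3,6): both already in same component {0,1,2,3,4,5,6,7}. No change.
New components: {0,1,2,3,4,5,6,7}
Are 2 and 3 in the same component? yes

Answer: yes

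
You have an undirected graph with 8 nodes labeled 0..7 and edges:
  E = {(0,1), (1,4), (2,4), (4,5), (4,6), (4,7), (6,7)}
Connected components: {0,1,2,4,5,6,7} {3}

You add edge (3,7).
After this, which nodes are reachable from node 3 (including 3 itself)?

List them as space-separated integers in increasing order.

Answer: 0 1 2 3 4 5 6 7

Derivation:
Before: nodes reachable from 3: {3}
Adding (3,7): merges 3's component with another. Reachability grows.
After: nodes reachable from 3: {0,1,2,3,4,5,6,7}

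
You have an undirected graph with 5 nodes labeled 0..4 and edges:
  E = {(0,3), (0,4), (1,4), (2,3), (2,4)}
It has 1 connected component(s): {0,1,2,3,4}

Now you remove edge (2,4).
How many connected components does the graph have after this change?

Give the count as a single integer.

Initial component count: 1
Remove (2,4): not a bridge. Count unchanged: 1.
  After removal, components: {0,1,2,3,4}
New component count: 1

Answer: 1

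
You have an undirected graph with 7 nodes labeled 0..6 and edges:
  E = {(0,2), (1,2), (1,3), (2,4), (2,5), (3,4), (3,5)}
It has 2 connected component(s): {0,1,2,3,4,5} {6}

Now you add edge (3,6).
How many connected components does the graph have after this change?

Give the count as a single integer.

Initial component count: 2
Add (3,6): merges two components. Count decreases: 2 -> 1.
New component count: 1

Answer: 1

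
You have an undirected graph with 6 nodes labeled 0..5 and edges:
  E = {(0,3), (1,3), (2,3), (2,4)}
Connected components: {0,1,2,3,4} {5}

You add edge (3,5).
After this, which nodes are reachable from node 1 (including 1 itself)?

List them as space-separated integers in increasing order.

Before: nodes reachable from 1: {0,1,2,3,4}
Adding (3,5): merges 1's component with another. Reachability grows.
After: nodes reachable from 1: {0,1,2,3,4,5}

Answer: 0 1 2 3 4 5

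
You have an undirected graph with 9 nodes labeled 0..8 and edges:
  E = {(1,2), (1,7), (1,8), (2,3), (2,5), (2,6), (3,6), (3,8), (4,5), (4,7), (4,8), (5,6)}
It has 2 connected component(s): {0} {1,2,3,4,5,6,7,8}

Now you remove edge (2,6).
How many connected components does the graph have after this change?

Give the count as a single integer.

Initial component count: 2
Remove (2,6): not a bridge. Count unchanged: 2.
  After removal, components: {0} {1,2,3,4,5,6,7,8}
New component count: 2

Answer: 2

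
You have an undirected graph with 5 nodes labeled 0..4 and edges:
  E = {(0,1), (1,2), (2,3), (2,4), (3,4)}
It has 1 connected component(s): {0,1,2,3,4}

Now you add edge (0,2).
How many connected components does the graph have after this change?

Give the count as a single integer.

Initial component count: 1
Add (0,2): endpoints already in same component. Count unchanged: 1.
New component count: 1

Answer: 1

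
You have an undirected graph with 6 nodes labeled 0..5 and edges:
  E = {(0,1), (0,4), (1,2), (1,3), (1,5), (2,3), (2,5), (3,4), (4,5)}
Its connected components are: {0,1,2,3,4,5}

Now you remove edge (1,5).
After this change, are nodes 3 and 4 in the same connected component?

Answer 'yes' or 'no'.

Initial components: {0,1,2,3,4,5}
Removing edge (1,5): not a bridge — component count unchanged at 1.
New components: {0,1,2,3,4,5}
Are 3 and 4 in the same component? yes

Answer: yes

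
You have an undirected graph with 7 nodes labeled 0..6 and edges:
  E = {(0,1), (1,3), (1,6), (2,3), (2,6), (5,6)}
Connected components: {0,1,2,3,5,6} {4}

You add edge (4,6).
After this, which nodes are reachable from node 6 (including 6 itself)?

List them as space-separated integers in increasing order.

Answer: 0 1 2 3 4 5 6

Derivation:
Before: nodes reachable from 6: {0,1,2,3,5,6}
Adding (4,6): merges 6's component with another. Reachability grows.
After: nodes reachable from 6: {0,1,2,3,4,5,6}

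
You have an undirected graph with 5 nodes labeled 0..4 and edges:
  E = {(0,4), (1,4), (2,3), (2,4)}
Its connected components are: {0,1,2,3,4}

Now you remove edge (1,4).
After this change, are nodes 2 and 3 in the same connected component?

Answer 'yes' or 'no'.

Initial components: {0,1,2,3,4}
Removing edge (1,4): it was a bridge — component count 1 -> 2.
New components: {0,2,3,4} {1}
Are 2 and 3 in the same component? yes

Answer: yes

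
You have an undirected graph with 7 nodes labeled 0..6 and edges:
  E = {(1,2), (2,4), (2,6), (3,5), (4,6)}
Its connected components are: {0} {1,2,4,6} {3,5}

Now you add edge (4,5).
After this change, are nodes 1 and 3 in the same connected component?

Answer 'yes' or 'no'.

Answer: yes

Derivation:
Initial components: {0} {1,2,4,6} {3,5}
Adding edge (4,5): merges {1,2,4,6} and {3,5}.
New components: {0} {1,2,3,4,5,6}
Are 1 and 3 in the same component? yes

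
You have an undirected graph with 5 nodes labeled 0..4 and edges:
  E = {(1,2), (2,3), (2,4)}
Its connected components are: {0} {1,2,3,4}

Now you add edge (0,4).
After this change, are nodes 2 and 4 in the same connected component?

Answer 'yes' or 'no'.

Initial components: {0} {1,2,3,4}
Adding edge (0,4): merges {0} and {1,2,3,4}.
New components: {0,1,2,3,4}
Are 2 and 4 in the same component? yes

Answer: yes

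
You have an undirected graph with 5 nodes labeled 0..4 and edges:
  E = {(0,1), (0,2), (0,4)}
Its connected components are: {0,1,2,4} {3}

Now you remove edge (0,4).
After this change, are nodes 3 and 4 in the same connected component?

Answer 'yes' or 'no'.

Initial components: {0,1,2,4} {3}
Removing edge (0,4): it was a bridge — component count 2 -> 3.
New components: {0,1,2} {3} {4}
Are 3 and 4 in the same component? no

Answer: no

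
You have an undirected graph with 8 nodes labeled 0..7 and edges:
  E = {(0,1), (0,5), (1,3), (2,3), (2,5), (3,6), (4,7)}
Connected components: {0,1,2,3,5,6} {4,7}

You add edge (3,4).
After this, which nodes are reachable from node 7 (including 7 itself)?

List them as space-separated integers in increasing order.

Before: nodes reachable from 7: {4,7}
Adding (3,4): merges 7's component with another. Reachability grows.
After: nodes reachable from 7: {0,1,2,3,4,5,6,7}

Answer: 0 1 2 3 4 5 6 7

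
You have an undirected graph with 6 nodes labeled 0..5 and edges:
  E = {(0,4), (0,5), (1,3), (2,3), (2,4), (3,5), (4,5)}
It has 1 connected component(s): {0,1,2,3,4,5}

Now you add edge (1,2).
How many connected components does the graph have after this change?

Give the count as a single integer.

Answer: 1

Derivation:
Initial component count: 1
Add (1,2): endpoints already in same component. Count unchanged: 1.
New component count: 1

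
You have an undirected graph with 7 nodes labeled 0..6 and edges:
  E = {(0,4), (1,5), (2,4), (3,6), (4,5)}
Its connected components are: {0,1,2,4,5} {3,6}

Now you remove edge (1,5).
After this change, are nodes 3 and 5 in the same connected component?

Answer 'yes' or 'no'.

Answer: no

Derivation:
Initial components: {0,1,2,4,5} {3,6}
Removing edge (1,5): it was a bridge — component count 2 -> 3.
New components: {0,2,4,5} {1} {3,6}
Are 3 and 5 in the same component? no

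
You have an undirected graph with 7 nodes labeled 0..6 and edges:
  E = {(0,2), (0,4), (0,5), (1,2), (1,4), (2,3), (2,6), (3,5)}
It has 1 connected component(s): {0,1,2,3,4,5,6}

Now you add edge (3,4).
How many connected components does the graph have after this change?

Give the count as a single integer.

Initial component count: 1
Add (3,4): endpoints already in same component. Count unchanged: 1.
New component count: 1

Answer: 1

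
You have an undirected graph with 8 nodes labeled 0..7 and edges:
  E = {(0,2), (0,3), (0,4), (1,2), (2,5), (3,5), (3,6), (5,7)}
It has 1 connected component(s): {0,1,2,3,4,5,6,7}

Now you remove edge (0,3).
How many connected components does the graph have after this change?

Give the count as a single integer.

Answer: 1

Derivation:
Initial component count: 1
Remove (0,3): not a bridge. Count unchanged: 1.
  After removal, components: {0,1,2,3,4,5,6,7}
New component count: 1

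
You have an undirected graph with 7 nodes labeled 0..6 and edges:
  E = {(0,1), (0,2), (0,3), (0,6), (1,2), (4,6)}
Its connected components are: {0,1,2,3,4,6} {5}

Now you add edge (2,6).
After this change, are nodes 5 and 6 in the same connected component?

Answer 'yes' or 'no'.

Answer: no

Derivation:
Initial components: {0,1,2,3,4,6} {5}
Adding edge (2,6): both already in same component {0,1,2,3,4,6}. No change.
New components: {0,1,2,3,4,6} {5}
Are 5 and 6 in the same component? no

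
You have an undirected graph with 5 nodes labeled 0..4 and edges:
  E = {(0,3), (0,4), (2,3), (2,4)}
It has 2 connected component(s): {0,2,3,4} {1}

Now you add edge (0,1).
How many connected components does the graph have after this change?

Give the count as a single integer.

Initial component count: 2
Add (0,1): merges two components. Count decreases: 2 -> 1.
New component count: 1

Answer: 1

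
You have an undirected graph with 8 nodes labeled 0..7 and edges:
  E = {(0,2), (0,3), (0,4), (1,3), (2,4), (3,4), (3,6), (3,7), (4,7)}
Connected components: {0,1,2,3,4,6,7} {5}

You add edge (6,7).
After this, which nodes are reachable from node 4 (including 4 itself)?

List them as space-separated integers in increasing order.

Answer: 0 1 2 3 4 6 7

Derivation:
Before: nodes reachable from 4: {0,1,2,3,4,6,7}
Adding (6,7): both endpoints already in same component. Reachability from 4 unchanged.
After: nodes reachable from 4: {0,1,2,3,4,6,7}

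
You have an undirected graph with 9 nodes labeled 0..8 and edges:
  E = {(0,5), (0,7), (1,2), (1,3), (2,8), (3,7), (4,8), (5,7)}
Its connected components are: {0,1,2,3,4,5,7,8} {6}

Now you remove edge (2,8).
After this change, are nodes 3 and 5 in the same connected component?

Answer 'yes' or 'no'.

Answer: yes

Derivation:
Initial components: {0,1,2,3,4,5,7,8} {6}
Removing edge (2,8): it was a bridge — component count 2 -> 3.
New components: {0,1,2,3,5,7} {4,8} {6}
Are 3 and 5 in the same component? yes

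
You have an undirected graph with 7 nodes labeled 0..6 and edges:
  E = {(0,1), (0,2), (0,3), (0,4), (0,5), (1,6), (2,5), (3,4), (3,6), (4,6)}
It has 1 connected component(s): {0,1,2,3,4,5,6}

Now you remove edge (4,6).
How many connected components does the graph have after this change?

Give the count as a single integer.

Answer: 1

Derivation:
Initial component count: 1
Remove (4,6): not a bridge. Count unchanged: 1.
  After removal, components: {0,1,2,3,4,5,6}
New component count: 1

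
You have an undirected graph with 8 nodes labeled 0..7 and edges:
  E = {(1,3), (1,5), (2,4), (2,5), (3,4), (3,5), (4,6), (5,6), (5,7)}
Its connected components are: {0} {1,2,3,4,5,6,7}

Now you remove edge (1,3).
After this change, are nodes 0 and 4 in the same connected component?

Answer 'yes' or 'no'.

Answer: no

Derivation:
Initial components: {0} {1,2,3,4,5,6,7}
Removing edge (1,3): not a bridge — component count unchanged at 2.
New components: {0} {1,2,3,4,5,6,7}
Are 0 and 4 in the same component? no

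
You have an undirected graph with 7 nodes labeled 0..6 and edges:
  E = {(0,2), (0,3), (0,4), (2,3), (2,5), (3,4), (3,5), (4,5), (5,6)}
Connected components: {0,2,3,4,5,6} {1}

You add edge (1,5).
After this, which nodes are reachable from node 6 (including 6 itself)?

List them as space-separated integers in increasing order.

Before: nodes reachable from 6: {0,2,3,4,5,6}
Adding (1,5): merges 6's component with another. Reachability grows.
After: nodes reachable from 6: {0,1,2,3,4,5,6}

Answer: 0 1 2 3 4 5 6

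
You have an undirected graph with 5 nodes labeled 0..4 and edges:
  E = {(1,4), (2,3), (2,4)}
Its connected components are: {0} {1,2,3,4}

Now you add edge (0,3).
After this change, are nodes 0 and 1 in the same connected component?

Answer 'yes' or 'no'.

Answer: yes

Derivation:
Initial components: {0} {1,2,3,4}
Adding edge (0,3): merges {0} and {1,2,3,4}.
New components: {0,1,2,3,4}
Are 0 and 1 in the same component? yes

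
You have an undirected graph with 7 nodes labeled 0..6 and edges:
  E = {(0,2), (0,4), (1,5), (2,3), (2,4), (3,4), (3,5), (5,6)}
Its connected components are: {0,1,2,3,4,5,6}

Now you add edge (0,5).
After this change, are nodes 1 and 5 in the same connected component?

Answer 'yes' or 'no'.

Answer: yes

Derivation:
Initial components: {0,1,2,3,4,5,6}
Adding edge (0,5): both already in same component {0,1,2,3,4,5,6}. No change.
New components: {0,1,2,3,4,5,6}
Are 1 and 5 in the same component? yes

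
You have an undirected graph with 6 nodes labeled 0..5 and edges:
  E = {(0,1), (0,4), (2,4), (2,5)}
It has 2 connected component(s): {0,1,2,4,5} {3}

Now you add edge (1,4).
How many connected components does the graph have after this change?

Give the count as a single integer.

Answer: 2

Derivation:
Initial component count: 2
Add (1,4): endpoints already in same component. Count unchanged: 2.
New component count: 2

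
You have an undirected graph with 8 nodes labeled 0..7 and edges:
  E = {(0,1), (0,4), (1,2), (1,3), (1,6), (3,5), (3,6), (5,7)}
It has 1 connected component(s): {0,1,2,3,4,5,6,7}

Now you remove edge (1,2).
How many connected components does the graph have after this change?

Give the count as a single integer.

Answer: 2

Derivation:
Initial component count: 1
Remove (1,2): it was a bridge. Count increases: 1 -> 2.
  After removal, components: {0,1,3,4,5,6,7} {2}
New component count: 2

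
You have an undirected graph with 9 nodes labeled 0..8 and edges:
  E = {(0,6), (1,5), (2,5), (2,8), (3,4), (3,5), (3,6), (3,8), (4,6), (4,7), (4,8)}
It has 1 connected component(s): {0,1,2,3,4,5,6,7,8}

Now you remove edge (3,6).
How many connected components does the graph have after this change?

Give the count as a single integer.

Answer: 1

Derivation:
Initial component count: 1
Remove (3,6): not a bridge. Count unchanged: 1.
  After removal, components: {0,1,2,3,4,5,6,7,8}
New component count: 1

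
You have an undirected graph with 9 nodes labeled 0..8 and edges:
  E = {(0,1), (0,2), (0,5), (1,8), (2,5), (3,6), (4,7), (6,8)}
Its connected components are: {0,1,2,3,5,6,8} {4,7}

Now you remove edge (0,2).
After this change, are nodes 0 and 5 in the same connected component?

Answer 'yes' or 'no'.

Answer: yes

Derivation:
Initial components: {0,1,2,3,5,6,8} {4,7}
Removing edge (0,2): not a bridge — component count unchanged at 2.
New components: {0,1,2,3,5,6,8} {4,7}
Are 0 and 5 in the same component? yes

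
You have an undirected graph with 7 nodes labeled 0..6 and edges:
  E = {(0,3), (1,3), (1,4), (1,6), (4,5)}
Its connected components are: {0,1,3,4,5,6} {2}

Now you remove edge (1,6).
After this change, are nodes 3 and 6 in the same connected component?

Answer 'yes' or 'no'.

Answer: no

Derivation:
Initial components: {0,1,3,4,5,6} {2}
Removing edge (1,6): it was a bridge — component count 2 -> 3.
New components: {0,1,3,4,5} {2} {6}
Are 3 and 6 in the same component? no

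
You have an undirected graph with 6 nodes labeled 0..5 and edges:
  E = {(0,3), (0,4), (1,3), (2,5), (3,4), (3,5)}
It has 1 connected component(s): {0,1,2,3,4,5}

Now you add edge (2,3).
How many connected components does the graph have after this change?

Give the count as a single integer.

Answer: 1

Derivation:
Initial component count: 1
Add (2,3): endpoints already in same component. Count unchanged: 1.
New component count: 1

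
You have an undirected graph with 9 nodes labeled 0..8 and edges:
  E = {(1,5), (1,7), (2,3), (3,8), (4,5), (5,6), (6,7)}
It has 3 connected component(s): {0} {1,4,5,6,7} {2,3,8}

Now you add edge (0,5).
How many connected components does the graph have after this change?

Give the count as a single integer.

Answer: 2

Derivation:
Initial component count: 3
Add (0,5): merges two components. Count decreases: 3 -> 2.
New component count: 2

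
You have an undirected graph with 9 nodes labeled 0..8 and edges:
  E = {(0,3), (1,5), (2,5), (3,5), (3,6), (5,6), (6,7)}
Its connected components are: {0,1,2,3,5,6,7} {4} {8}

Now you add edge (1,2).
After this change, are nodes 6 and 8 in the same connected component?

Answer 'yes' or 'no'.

Answer: no

Derivation:
Initial components: {0,1,2,3,5,6,7} {4} {8}
Adding edge (1,2): both already in same component {0,1,2,3,5,6,7}. No change.
New components: {0,1,2,3,5,6,7} {4} {8}
Are 6 and 8 in the same component? no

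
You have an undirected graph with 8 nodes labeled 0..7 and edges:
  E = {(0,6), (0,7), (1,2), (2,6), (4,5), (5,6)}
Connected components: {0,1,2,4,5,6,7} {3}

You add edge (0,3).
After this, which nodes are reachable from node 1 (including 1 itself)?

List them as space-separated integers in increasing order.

Answer: 0 1 2 3 4 5 6 7

Derivation:
Before: nodes reachable from 1: {0,1,2,4,5,6,7}
Adding (0,3): merges 1's component with another. Reachability grows.
After: nodes reachable from 1: {0,1,2,3,4,5,6,7}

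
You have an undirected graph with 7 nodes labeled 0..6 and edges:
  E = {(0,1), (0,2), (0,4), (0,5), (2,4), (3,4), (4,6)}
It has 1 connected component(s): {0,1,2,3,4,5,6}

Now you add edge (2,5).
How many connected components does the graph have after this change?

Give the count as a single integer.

Initial component count: 1
Add (2,5): endpoints already in same component. Count unchanged: 1.
New component count: 1

Answer: 1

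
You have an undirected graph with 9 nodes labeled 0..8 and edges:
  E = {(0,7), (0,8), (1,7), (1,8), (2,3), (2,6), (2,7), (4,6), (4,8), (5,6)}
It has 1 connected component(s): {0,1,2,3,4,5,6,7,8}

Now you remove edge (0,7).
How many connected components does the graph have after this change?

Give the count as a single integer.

Answer: 1

Derivation:
Initial component count: 1
Remove (0,7): not a bridge. Count unchanged: 1.
  After removal, components: {0,1,2,3,4,5,6,7,8}
New component count: 1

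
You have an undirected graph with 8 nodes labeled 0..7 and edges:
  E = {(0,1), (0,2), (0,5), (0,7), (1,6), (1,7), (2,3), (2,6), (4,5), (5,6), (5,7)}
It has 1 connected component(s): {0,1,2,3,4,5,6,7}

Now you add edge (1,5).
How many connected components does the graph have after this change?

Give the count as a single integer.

Initial component count: 1
Add (1,5): endpoints already in same component. Count unchanged: 1.
New component count: 1

Answer: 1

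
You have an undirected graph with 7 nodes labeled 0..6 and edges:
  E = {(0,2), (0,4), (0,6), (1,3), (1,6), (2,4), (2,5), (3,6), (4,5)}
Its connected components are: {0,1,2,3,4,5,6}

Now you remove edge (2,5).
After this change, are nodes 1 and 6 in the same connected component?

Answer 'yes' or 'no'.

Initial components: {0,1,2,3,4,5,6}
Removing edge (2,5): not a bridge — component count unchanged at 1.
New components: {0,1,2,3,4,5,6}
Are 1 and 6 in the same component? yes

Answer: yes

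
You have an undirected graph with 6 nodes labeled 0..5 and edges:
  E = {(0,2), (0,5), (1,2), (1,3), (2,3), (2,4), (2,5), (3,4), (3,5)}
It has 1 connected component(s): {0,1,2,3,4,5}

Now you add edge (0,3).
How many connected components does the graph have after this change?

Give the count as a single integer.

Answer: 1

Derivation:
Initial component count: 1
Add (0,3): endpoints already in same component. Count unchanged: 1.
New component count: 1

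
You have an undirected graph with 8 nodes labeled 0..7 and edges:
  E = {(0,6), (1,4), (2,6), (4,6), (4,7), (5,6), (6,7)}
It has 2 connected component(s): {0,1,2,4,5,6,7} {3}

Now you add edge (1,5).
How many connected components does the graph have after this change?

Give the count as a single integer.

Answer: 2

Derivation:
Initial component count: 2
Add (1,5): endpoints already in same component. Count unchanged: 2.
New component count: 2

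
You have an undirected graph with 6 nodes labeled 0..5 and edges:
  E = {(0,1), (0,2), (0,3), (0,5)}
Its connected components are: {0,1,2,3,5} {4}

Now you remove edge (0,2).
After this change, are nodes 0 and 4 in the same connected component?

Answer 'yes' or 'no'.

Initial components: {0,1,2,3,5} {4}
Removing edge (0,2): it was a bridge — component count 2 -> 3.
New components: {0,1,3,5} {2} {4}
Are 0 and 4 in the same component? no

Answer: no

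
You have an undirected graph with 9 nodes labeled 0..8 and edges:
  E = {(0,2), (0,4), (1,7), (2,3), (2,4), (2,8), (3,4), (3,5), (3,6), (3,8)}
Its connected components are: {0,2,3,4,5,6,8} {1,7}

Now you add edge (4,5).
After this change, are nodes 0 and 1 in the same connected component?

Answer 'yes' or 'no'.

Answer: no

Derivation:
Initial components: {0,2,3,4,5,6,8} {1,7}
Adding edge (4,5): both already in same component {0,2,3,4,5,6,8}. No change.
New components: {0,2,3,4,5,6,8} {1,7}
Are 0 and 1 in the same component? no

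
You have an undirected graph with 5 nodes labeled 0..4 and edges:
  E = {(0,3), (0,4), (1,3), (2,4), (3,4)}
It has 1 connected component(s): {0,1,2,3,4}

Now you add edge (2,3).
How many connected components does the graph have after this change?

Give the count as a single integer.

Initial component count: 1
Add (2,3): endpoints already in same component. Count unchanged: 1.
New component count: 1

Answer: 1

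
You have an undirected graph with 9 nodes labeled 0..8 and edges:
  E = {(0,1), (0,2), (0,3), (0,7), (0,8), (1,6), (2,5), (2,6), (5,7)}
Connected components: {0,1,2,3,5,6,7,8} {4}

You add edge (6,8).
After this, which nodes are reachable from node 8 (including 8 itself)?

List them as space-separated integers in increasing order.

Answer: 0 1 2 3 5 6 7 8

Derivation:
Before: nodes reachable from 8: {0,1,2,3,5,6,7,8}
Adding (6,8): both endpoints already in same component. Reachability from 8 unchanged.
After: nodes reachable from 8: {0,1,2,3,5,6,7,8}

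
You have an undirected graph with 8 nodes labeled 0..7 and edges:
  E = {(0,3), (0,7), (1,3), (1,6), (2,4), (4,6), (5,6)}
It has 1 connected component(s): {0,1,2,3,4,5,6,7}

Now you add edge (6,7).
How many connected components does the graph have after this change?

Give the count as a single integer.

Initial component count: 1
Add (6,7): endpoints already in same component. Count unchanged: 1.
New component count: 1

Answer: 1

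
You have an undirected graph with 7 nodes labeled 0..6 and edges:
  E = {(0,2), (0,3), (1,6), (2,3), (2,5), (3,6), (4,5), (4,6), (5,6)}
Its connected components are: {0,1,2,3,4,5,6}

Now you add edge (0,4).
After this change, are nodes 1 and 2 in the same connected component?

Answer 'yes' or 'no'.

Answer: yes

Derivation:
Initial components: {0,1,2,3,4,5,6}
Adding edge (0,4): both already in same component {0,1,2,3,4,5,6}. No change.
New components: {0,1,2,3,4,5,6}
Are 1 and 2 in the same component? yes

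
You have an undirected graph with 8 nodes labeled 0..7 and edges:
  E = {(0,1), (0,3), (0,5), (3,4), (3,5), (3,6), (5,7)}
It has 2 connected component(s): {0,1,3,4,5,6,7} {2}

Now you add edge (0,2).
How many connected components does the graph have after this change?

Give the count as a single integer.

Initial component count: 2
Add (0,2): merges two components. Count decreases: 2 -> 1.
New component count: 1

Answer: 1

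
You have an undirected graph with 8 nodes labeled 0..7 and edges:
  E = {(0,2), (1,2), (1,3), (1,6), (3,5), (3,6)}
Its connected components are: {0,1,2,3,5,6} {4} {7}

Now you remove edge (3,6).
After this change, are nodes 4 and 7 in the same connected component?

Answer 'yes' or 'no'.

Initial components: {0,1,2,3,5,6} {4} {7}
Removing edge (3,6): not a bridge — component count unchanged at 3.
New components: {0,1,2,3,5,6} {4} {7}
Are 4 and 7 in the same component? no

Answer: no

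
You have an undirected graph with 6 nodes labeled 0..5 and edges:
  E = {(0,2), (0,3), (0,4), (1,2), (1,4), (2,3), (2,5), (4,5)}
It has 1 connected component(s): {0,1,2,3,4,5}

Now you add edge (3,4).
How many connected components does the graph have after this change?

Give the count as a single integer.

Answer: 1

Derivation:
Initial component count: 1
Add (3,4): endpoints already in same component. Count unchanged: 1.
New component count: 1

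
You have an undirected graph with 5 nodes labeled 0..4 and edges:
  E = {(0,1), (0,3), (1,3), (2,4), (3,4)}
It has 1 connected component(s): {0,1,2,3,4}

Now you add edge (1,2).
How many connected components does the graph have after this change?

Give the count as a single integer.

Initial component count: 1
Add (1,2): endpoints already in same component. Count unchanged: 1.
New component count: 1

Answer: 1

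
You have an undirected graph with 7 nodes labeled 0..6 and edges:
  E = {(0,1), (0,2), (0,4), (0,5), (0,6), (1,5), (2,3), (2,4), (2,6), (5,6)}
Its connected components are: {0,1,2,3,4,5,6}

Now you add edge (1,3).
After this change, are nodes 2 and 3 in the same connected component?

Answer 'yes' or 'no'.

Initial components: {0,1,2,3,4,5,6}
Adding edge (1,3): both already in same component {0,1,2,3,4,5,6}. No change.
New components: {0,1,2,3,4,5,6}
Are 2 and 3 in the same component? yes

Answer: yes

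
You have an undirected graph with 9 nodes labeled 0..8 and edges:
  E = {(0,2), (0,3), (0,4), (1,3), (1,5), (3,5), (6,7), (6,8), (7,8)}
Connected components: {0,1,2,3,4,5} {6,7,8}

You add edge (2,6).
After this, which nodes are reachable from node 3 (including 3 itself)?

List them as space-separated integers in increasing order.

Before: nodes reachable from 3: {0,1,2,3,4,5}
Adding (2,6): merges 3's component with another. Reachability grows.
After: nodes reachable from 3: {0,1,2,3,4,5,6,7,8}

Answer: 0 1 2 3 4 5 6 7 8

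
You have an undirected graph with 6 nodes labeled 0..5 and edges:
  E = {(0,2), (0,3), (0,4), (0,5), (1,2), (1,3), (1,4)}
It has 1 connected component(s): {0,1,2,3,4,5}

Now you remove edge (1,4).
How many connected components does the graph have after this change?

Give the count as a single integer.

Answer: 1

Derivation:
Initial component count: 1
Remove (1,4): not a bridge. Count unchanged: 1.
  After removal, components: {0,1,2,3,4,5}
New component count: 1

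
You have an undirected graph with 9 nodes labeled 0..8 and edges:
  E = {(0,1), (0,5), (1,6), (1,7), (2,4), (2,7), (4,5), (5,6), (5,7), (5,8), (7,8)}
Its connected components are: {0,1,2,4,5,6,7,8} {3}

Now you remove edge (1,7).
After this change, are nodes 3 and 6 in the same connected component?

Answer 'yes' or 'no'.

Initial components: {0,1,2,4,5,6,7,8} {3}
Removing edge (1,7): not a bridge — component count unchanged at 2.
New components: {0,1,2,4,5,6,7,8} {3}
Are 3 and 6 in the same component? no

Answer: no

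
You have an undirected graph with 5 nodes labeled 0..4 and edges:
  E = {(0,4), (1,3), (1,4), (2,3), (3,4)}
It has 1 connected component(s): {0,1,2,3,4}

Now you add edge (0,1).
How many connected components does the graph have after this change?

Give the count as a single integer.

Initial component count: 1
Add (0,1): endpoints already in same component. Count unchanged: 1.
New component count: 1

Answer: 1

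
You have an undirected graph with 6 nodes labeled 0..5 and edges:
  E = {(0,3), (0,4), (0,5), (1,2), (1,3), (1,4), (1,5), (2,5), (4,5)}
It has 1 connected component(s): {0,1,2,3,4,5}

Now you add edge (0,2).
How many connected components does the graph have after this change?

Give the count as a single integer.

Initial component count: 1
Add (0,2): endpoints already in same component. Count unchanged: 1.
New component count: 1

Answer: 1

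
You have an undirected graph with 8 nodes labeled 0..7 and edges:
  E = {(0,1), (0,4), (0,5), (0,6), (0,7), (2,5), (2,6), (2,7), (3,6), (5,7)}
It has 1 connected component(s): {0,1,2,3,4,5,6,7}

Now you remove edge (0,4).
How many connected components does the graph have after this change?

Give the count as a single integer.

Answer: 2

Derivation:
Initial component count: 1
Remove (0,4): it was a bridge. Count increases: 1 -> 2.
  After removal, components: {0,1,2,3,5,6,7} {4}
New component count: 2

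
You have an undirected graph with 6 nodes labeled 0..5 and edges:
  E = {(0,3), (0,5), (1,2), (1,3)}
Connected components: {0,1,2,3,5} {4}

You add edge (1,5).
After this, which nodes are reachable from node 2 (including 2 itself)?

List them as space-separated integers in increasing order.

Before: nodes reachable from 2: {0,1,2,3,5}
Adding (1,5): both endpoints already in same component. Reachability from 2 unchanged.
After: nodes reachable from 2: {0,1,2,3,5}

Answer: 0 1 2 3 5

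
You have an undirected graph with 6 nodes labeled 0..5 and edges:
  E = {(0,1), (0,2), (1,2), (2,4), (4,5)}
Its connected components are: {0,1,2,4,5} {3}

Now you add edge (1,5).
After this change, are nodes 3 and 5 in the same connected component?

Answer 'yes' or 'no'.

Initial components: {0,1,2,4,5} {3}
Adding edge (1,5): both already in same component {0,1,2,4,5}. No change.
New components: {0,1,2,4,5} {3}
Are 3 and 5 in the same component? no

Answer: no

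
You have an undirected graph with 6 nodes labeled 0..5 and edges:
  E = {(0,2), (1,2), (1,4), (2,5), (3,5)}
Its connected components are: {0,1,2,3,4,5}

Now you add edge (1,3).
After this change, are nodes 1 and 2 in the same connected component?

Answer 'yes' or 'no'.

Answer: yes

Derivation:
Initial components: {0,1,2,3,4,5}
Adding edge (1,3): both already in same component {0,1,2,3,4,5}. No change.
New components: {0,1,2,3,4,5}
Are 1 and 2 in the same component? yes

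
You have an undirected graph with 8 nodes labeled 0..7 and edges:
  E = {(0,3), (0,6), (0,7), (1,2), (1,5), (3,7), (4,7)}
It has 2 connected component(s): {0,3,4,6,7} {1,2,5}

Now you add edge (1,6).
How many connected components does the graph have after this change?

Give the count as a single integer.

Answer: 1

Derivation:
Initial component count: 2
Add (1,6): merges two components. Count decreases: 2 -> 1.
New component count: 1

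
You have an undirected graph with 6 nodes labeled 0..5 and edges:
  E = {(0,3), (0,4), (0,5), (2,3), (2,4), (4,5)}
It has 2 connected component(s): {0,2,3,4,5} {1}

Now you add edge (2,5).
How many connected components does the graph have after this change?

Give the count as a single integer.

Answer: 2

Derivation:
Initial component count: 2
Add (2,5): endpoints already in same component. Count unchanged: 2.
New component count: 2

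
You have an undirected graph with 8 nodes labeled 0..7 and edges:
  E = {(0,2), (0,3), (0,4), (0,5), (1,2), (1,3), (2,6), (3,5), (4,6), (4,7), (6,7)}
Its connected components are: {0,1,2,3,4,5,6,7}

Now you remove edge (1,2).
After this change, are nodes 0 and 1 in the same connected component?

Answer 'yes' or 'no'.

Initial components: {0,1,2,3,4,5,6,7}
Removing edge (1,2): not a bridge — component count unchanged at 1.
New components: {0,1,2,3,4,5,6,7}
Are 0 and 1 in the same component? yes

Answer: yes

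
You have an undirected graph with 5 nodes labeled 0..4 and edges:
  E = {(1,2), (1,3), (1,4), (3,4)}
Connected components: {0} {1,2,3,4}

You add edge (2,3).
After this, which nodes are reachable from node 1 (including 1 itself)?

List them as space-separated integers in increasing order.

Before: nodes reachable from 1: {1,2,3,4}
Adding (2,3): both endpoints already in same component. Reachability from 1 unchanged.
After: nodes reachable from 1: {1,2,3,4}

Answer: 1 2 3 4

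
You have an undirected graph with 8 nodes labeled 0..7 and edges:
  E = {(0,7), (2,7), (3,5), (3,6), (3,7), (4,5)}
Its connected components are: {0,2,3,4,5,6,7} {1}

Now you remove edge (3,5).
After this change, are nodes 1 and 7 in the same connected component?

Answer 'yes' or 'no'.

Answer: no

Derivation:
Initial components: {0,2,3,4,5,6,7} {1}
Removing edge (3,5): it was a bridge — component count 2 -> 3.
New components: {0,2,3,6,7} {1} {4,5}
Are 1 and 7 in the same component? no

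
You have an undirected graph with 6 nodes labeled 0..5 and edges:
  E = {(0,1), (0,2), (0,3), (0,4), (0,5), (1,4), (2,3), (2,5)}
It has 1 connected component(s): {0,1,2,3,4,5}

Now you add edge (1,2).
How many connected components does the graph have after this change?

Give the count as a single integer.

Answer: 1

Derivation:
Initial component count: 1
Add (1,2): endpoints already in same component. Count unchanged: 1.
New component count: 1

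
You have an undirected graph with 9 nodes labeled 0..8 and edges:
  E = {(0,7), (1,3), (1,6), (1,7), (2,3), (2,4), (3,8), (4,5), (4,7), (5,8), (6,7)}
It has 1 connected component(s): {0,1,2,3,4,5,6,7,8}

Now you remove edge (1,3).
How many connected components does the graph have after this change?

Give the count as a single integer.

Answer: 1

Derivation:
Initial component count: 1
Remove (1,3): not a bridge. Count unchanged: 1.
  After removal, components: {0,1,2,3,4,5,6,7,8}
New component count: 1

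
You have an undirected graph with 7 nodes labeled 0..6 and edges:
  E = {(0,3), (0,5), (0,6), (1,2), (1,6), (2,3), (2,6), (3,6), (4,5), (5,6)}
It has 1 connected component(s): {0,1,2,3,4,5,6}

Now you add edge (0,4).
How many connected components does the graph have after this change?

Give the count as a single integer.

Answer: 1

Derivation:
Initial component count: 1
Add (0,4): endpoints already in same component. Count unchanged: 1.
New component count: 1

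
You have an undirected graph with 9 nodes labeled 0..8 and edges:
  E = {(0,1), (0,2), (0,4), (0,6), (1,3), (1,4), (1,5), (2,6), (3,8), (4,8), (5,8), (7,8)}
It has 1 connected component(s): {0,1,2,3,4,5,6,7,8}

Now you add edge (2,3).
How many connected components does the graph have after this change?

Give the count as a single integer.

Answer: 1

Derivation:
Initial component count: 1
Add (2,3): endpoints already in same component. Count unchanged: 1.
New component count: 1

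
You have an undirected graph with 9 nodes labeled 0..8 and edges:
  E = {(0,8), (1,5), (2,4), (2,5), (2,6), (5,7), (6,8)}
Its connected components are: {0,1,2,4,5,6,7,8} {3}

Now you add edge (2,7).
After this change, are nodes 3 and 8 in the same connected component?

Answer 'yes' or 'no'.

Initial components: {0,1,2,4,5,6,7,8} {3}
Adding edge (2,7): both already in same component {0,1,2,4,5,6,7,8}. No change.
New components: {0,1,2,4,5,6,7,8} {3}
Are 3 and 8 in the same component? no

Answer: no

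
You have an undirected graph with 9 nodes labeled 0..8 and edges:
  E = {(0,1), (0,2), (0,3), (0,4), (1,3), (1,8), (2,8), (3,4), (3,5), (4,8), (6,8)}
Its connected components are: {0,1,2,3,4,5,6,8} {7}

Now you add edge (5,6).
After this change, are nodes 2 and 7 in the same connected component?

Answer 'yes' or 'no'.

Initial components: {0,1,2,3,4,5,6,8} {7}
Adding edge (5,6): both already in same component {0,1,2,3,4,5,6,8}. No change.
New components: {0,1,2,3,4,5,6,8} {7}
Are 2 and 7 in the same component? no

Answer: no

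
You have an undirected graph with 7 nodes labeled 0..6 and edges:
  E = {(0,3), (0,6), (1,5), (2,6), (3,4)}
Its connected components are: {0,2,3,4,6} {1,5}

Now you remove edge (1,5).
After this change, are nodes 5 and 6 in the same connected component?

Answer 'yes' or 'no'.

Initial components: {0,2,3,4,6} {1,5}
Removing edge (1,5): it was a bridge — component count 2 -> 3.
New components: {0,2,3,4,6} {1} {5}
Are 5 and 6 in the same component? no

Answer: no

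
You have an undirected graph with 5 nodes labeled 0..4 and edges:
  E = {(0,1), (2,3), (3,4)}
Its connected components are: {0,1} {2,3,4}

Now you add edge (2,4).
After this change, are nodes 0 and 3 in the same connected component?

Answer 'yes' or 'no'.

Answer: no

Derivation:
Initial components: {0,1} {2,3,4}
Adding edge (2,4): both already in same component {2,3,4}. No change.
New components: {0,1} {2,3,4}
Are 0 and 3 in the same component? no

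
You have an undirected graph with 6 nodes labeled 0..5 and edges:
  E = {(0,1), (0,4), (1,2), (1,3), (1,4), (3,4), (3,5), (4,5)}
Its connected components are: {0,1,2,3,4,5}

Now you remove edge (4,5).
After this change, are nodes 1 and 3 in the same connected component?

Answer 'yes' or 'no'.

Initial components: {0,1,2,3,4,5}
Removing edge (4,5): not a bridge — component count unchanged at 1.
New components: {0,1,2,3,4,5}
Are 1 and 3 in the same component? yes

Answer: yes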